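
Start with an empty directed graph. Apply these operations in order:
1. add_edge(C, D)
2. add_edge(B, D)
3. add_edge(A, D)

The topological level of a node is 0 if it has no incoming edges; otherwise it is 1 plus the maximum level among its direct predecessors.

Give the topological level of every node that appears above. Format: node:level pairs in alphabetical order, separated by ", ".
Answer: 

Op 1: add_edge(C, D). Edges now: 1
Op 2: add_edge(B, D). Edges now: 2
Op 3: add_edge(A, D). Edges now: 3
Compute levels (Kahn BFS):
  sources (in-degree 0): A, B, C
  process A: level=0
    A->D: in-degree(D)=2, level(D)>=1
  process B: level=0
    B->D: in-degree(D)=1, level(D)>=1
  process C: level=0
    C->D: in-degree(D)=0, level(D)=1, enqueue
  process D: level=1
All levels: A:0, B:0, C:0, D:1

Answer: A:0, B:0, C:0, D:1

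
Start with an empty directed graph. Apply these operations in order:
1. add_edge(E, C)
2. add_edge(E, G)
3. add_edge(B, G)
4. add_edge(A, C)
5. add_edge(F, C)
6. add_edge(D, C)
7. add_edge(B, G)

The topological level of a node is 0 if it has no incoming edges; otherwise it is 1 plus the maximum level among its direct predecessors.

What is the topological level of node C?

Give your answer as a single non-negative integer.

Answer: 1

Derivation:
Op 1: add_edge(E, C). Edges now: 1
Op 2: add_edge(E, G). Edges now: 2
Op 3: add_edge(B, G). Edges now: 3
Op 4: add_edge(A, C). Edges now: 4
Op 5: add_edge(F, C). Edges now: 5
Op 6: add_edge(D, C). Edges now: 6
Op 7: add_edge(B, G) (duplicate, no change). Edges now: 6
Compute levels (Kahn BFS):
  sources (in-degree 0): A, B, D, E, F
  process A: level=0
    A->C: in-degree(C)=3, level(C)>=1
  process B: level=0
    B->G: in-degree(G)=1, level(G)>=1
  process D: level=0
    D->C: in-degree(C)=2, level(C)>=1
  process E: level=0
    E->C: in-degree(C)=1, level(C)>=1
    E->G: in-degree(G)=0, level(G)=1, enqueue
  process F: level=0
    F->C: in-degree(C)=0, level(C)=1, enqueue
  process G: level=1
  process C: level=1
All levels: A:0, B:0, C:1, D:0, E:0, F:0, G:1
level(C) = 1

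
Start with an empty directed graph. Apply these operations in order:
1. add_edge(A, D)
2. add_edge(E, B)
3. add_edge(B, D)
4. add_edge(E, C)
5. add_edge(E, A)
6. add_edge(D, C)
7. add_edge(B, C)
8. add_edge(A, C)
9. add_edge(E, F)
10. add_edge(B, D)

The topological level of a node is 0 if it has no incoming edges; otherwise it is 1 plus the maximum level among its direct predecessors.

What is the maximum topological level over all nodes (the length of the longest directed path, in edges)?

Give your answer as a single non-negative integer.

Op 1: add_edge(A, D). Edges now: 1
Op 2: add_edge(E, B). Edges now: 2
Op 3: add_edge(B, D). Edges now: 3
Op 4: add_edge(E, C). Edges now: 4
Op 5: add_edge(E, A). Edges now: 5
Op 6: add_edge(D, C). Edges now: 6
Op 7: add_edge(B, C). Edges now: 7
Op 8: add_edge(A, C). Edges now: 8
Op 9: add_edge(E, F). Edges now: 9
Op 10: add_edge(B, D) (duplicate, no change). Edges now: 9
Compute levels (Kahn BFS):
  sources (in-degree 0): E
  process E: level=0
    E->A: in-degree(A)=0, level(A)=1, enqueue
    E->B: in-degree(B)=0, level(B)=1, enqueue
    E->C: in-degree(C)=3, level(C)>=1
    E->F: in-degree(F)=0, level(F)=1, enqueue
  process A: level=1
    A->C: in-degree(C)=2, level(C)>=2
    A->D: in-degree(D)=1, level(D)>=2
  process B: level=1
    B->C: in-degree(C)=1, level(C)>=2
    B->D: in-degree(D)=0, level(D)=2, enqueue
  process F: level=1
  process D: level=2
    D->C: in-degree(C)=0, level(C)=3, enqueue
  process C: level=3
All levels: A:1, B:1, C:3, D:2, E:0, F:1
max level = 3

Answer: 3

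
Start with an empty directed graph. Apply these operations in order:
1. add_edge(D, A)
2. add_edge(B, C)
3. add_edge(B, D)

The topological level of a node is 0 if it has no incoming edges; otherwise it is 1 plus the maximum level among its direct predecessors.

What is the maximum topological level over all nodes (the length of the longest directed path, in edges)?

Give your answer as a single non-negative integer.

Answer: 2

Derivation:
Op 1: add_edge(D, A). Edges now: 1
Op 2: add_edge(B, C). Edges now: 2
Op 3: add_edge(B, D). Edges now: 3
Compute levels (Kahn BFS):
  sources (in-degree 0): B
  process B: level=0
    B->C: in-degree(C)=0, level(C)=1, enqueue
    B->D: in-degree(D)=0, level(D)=1, enqueue
  process C: level=1
  process D: level=1
    D->A: in-degree(A)=0, level(A)=2, enqueue
  process A: level=2
All levels: A:2, B:0, C:1, D:1
max level = 2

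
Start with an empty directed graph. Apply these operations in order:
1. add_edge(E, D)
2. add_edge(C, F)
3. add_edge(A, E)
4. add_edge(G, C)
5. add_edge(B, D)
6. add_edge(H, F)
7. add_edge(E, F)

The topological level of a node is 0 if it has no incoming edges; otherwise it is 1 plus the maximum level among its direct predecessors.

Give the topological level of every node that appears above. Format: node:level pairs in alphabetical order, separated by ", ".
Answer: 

Answer: A:0, B:0, C:1, D:2, E:1, F:2, G:0, H:0

Derivation:
Op 1: add_edge(E, D). Edges now: 1
Op 2: add_edge(C, F). Edges now: 2
Op 3: add_edge(A, E). Edges now: 3
Op 4: add_edge(G, C). Edges now: 4
Op 5: add_edge(B, D). Edges now: 5
Op 6: add_edge(H, F). Edges now: 6
Op 7: add_edge(E, F). Edges now: 7
Compute levels (Kahn BFS):
  sources (in-degree 0): A, B, G, H
  process A: level=0
    A->E: in-degree(E)=0, level(E)=1, enqueue
  process B: level=0
    B->D: in-degree(D)=1, level(D)>=1
  process G: level=0
    G->C: in-degree(C)=0, level(C)=1, enqueue
  process H: level=0
    H->F: in-degree(F)=2, level(F)>=1
  process E: level=1
    E->D: in-degree(D)=0, level(D)=2, enqueue
    E->F: in-degree(F)=1, level(F)>=2
  process C: level=1
    C->F: in-degree(F)=0, level(F)=2, enqueue
  process D: level=2
  process F: level=2
All levels: A:0, B:0, C:1, D:2, E:1, F:2, G:0, H:0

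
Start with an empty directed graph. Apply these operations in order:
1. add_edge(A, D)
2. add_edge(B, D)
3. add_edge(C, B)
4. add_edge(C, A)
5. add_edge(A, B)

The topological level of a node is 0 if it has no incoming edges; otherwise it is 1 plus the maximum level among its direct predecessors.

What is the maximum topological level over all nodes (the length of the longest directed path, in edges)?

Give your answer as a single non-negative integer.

Op 1: add_edge(A, D). Edges now: 1
Op 2: add_edge(B, D). Edges now: 2
Op 3: add_edge(C, B). Edges now: 3
Op 4: add_edge(C, A). Edges now: 4
Op 5: add_edge(A, B). Edges now: 5
Compute levels (Kahn BFS):
  sources (in-degree 0): C
  process C: level=0
    C->A: in-degree(A)=0, level(A)=1, enqueue
    C->B: in-degree(B)=1, level(B)>=1
  process A: level=1
    A->B: in-degree(B)=0, level(B)=2, enqueue
    A->D: in-degree(D)=1, level(D)>=2
  process B: level=2
    B->D: in-degree(D)=0, level(D)=3, enqueue
  process D: level=3
All levels: A:1, B:2, C:0, D:3
max level = 3

Answer: 3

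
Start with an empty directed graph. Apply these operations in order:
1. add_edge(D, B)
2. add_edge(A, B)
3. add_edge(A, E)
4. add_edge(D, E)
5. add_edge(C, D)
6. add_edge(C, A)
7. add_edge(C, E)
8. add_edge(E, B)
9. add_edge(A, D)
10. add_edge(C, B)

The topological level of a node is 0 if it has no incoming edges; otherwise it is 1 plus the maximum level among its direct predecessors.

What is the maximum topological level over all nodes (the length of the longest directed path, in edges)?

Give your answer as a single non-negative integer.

Op 1: add_edge(D, B). Edges now: 1
Op 2: add_edge(A, B). Edges now: 2
Op 3: add_edge(A, E). Edges now: 3
Op 4: add_edge(D, E). Edges now: 4
Op 5: add_edge(C, D). Edges now: 5
Op 6: add_edge(C, A). Edges now: 6
Op 7: add_edge(C, E). Edges now: 7
Op 8: add_edge(E, B). Edges now: 8
Op 9: add_edge(A, D). Edges now: 9
Op 10: add_edge(C, B). Edges now: 10
Compute levels (Kahn BFS):
  sources (in-degree 0): C
  process C: level=0
    C->A: in-degree(A)=0, level(A)=1, enqueue
    C->B: in-degree(B)=3, level(B)>=1
    C->D: in-degree(D)=1, level(D)>=1
    C->E: in-degree(E)=2, level(E)>=1
  process A: level=1
    A->B: in-degree(B)=2, level(B)>=2
    A->D: in-degree(D)=0, level(D)=2, enqueue
    A->E: in-degree(E)=1, level(E)>=2
  process D: level=2
    D->B: in-degree(B)=1, level(B)>=3
    D->E: in-degree(E)=0, level(E)=3, enqueue
  process E: level=3
    E->B: in-degree(B)=0, level(B)=4, enqueue
  process B: level=4
All levels: A:1, B:4, C:0, D:2, E:3
max level = 4

Answer: 4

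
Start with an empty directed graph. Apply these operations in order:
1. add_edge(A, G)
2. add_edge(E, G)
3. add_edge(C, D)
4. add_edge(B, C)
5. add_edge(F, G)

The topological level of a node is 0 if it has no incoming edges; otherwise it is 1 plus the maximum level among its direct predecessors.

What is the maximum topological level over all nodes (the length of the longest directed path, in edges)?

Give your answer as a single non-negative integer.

Answer: 2

Derivation:
Op 1: add_edge(A, G). Edges now: 1
Op 2: add_edge(E, G). Edges now: 2
Op 3: add_edge(C, D). Edges now: 3
Op 4: add_edge(B, C). Edges now: 4
Op 5: add_edge(F, G). Edges now: 5
Compute levels (Kahn BFS):
  sources (in-degree 0): A, B, E, F
  process A: level=0
    A->G: in-degree(G)=2, level(G)>=1
  process B: level=0
    B->C: in-degree(C)=0, level(C)=1, enqueue
  process E: level=0
    E->G: in-degree(G)=1, level(G)>=1
  process F: level=0
    F->G: in-degree(G)=0, level(G)=1, enqueue
  process C: level=1
    C->D: in-degree(D)=0, level(D)=2, enqueue
  process G: level=1
  process D: level=2
All levels: A:0, B:0, C:1, D:2, E:0, F:0, G:1
max level = 2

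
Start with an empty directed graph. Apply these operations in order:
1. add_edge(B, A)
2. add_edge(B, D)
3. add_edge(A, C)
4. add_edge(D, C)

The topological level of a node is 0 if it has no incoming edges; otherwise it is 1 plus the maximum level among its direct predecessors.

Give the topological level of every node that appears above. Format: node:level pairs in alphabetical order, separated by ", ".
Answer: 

Answer: A:1, B:0, C:2, D:1

Derivation:
Op 1: add_edge(B, A). Edges now: 1
Op 2: add_edge(B, D). Edges now: 2
Op 3: add_edge(A, C). Edges now: 3
Op 4: add_edge(D, C). Edges now: 4
Compute levels (Kahn BFS):
  sources (in-degree 0): B
  process B: level=0
    B->A: in-degree(A)=0, level(A)=1, enqueue
    B->D: in-degree(D)=0, level(D)=1, enqueue
  process A: level=1
    A->C: in-degree(C)=1, level(C)>=2
  process D: level=1
    D->C: in-degree(C)=0, level(C)=2, enqueue
  process C: level=2
All levels: A:1, B:0, C:2, D:1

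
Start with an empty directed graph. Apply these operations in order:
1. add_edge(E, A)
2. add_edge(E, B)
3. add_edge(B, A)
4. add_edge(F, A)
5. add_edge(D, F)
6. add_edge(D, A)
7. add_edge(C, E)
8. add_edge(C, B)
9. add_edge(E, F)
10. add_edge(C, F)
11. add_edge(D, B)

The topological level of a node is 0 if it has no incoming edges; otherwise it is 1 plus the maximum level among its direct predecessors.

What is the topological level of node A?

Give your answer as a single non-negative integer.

Answer: 3

Derivation:
Op 1: add_edge(E, A). Edges now: 1
Op 2: add_edge(E, B). Edges now: 2
Op 3: add_edge(B, A). Edges now: 3
Op 4: add_edge(F, A). Edges now: 4
Op 5: add_edge(D, F). Edges now: 5
Op 6: add_edge(D, A). Edges now: 6
Op 7: add_edge(C, E). Edges now: 7
Op 8: add_edge(C, B). Edges now: 8
Op 9: add_edge(E, F). Edges now: 9
Op 10: add_edge(C, F). Edges now: 10
Op 11: add_edge(D, B). Edges now: 11
Compute levels (Kahn BFS):
  sources (in-degree 0): C, D
  process C: level=0
    C->B: in-degree(B)=2, level(B)>=1
    C->E: in-degree(E)=0, level(E)=1, enqueue
    C->F: in-degree(F)=2, level(F)>=1
  process D: level=0
    D->A: in-degree(A)=3, level(A)>=1
    D->B: in-degree(B)=1, level(B)>=1
    D->F: in-degree(F)=1, level(F)>=1
  process E: level=1
    E->A: in-degree(A)=2, level(A)>=2
    E->B: in-degree(B)=0, level(B)=2, enqueue
    E->F: in-degree(F)=0, level(F)=2, enqueue
  process B: level=2
    B->A: in-degree(A)=1, level(A)>=3
  process F: level=2
    F->A: in-degree(A)=0, level(A)=3, enqueue
  process A: level=3
All levels: A:3, B:2, C:0, D:0, E:1, F:2
level(A) = 3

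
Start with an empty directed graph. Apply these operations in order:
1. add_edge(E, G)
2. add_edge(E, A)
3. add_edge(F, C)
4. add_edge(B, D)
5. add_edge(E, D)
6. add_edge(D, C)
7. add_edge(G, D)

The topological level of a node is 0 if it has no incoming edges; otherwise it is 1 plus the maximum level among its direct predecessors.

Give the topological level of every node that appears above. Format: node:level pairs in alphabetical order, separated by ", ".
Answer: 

Answer: A:1, B:0, C:3, D:2, E:0, F:0, G:1

Derivation:
Op 1: add_edge(E, G). Edges now: 1
Op 2: add_edge(E, A). Edges now: 2
Op 3: add_edge(F, C). Edges now: 3
Op 4: add_edge(B, D). Edges now: 4
Op 5: add_edge(E, D). Edges now: 5
Op 6: add_edge(D, C). Edges now: 6
Op 7: add_edge(G, D). Edges now: 7
Compute levels (Kahn BFS):
  sources (in-degree 0): B, E, F
  process B: level=0
    B->D: in-degree(D)=2, level(D)>=1
  process E: level=0
    E->A: in-degree(A)=0, level(A)=1, enqueue
    E->D: in-degree(D)=1, level(D)>=1
    E->G: in-degree(G)=0, level(G)=1, enqueue
  process F: level=0
    F->C: in-degree(C)=1, level(C)>=1
  process A: level=1
  process G: level=1
    G->D: in-degree(D)=0, level(D)=2, enqueue
  process D: level=2
    D->C: in-degree(C)=0, level(C)=3, enqueue
  process C: level=3
All levels: A:1, B:0, C:3, D:2, E:0, F:0, G:1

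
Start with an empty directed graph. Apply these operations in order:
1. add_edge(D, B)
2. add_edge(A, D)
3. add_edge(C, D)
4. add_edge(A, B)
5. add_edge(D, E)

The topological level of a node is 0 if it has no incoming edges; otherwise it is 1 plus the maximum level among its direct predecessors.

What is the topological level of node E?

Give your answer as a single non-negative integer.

Op 1: add_edge(D, B). Edges now: 1
Op 2: add_edge(A, D). Edges now: 2
Op 3: add_edge(C, D). Edges now: 3
Op 4: add_edge(A, B). Edges now: 4
Op 5: add_edge(D, E). Edges now: 5
Compute levels (Kahn BFS):
  sources (in-degree 0): A, C
  process A: level=0
    A->B: in-degree(B)=1, level(B)>=1
    A->D: in-degree(D)=1, level(D)>=1
  process C: level=0
    C->D: in-degree(D)=0, level(D)=1, enqueue
  process D: level=1
    D->B: in-degree(B)=0, level(B)=2, enqueue
    D->E: in-degree(E)=0, level(E)=2, enqueue
  process B: level=2
  process E: level=2
All levels: A:0, B:2, C:0, D:1, E:2
level(E) = 2

Answer: 2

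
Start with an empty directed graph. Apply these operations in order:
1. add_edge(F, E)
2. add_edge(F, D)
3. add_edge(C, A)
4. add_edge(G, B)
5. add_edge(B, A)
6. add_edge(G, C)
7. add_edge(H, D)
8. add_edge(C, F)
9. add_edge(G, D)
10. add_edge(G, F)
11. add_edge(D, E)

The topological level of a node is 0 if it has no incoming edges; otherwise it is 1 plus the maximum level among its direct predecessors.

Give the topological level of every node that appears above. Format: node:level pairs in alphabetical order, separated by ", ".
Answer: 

Answer: A:2, B:1, C:1, D:3, E:4, F:2, G:0, H:0

Derivation:
Op 1: add_edge(F, E). Edges now: 1
Op 2: add_edge(F, D). Edges now: 2
Op 3: add_edge(C, A). Edges now: 3
Op 4: add_edge(G, B). Edges now: 4
Op 5: add_edge(B, A). Edges now: 5
Op 6: add_edge(G, C). Edges now: 6
Op 7: add_edge(H, D). Edges now: 7
Op 8: add_edge(C, F). Edges now: 8
Op 9: add_edge(G, D). Edges now: 9
Op 10: add_edge(G, F). Edges now: 10
Op 11: add_edge(D, E). Edges now: 11
Compute levels (Kahn BFS):
  sources (in-degree 0): G, H
  process G: level=0
    G->B: in-degree(B)=0, level(B)=1, enqueue
    G->C: in-degree(C)=0, level(C)=1, enqueue
    G->D: in-degree(D)=2, level(D)>=1
    G->F: in-degree(F)=1, level(F)>=1
  process H: level=0
    H->D: in-degree(D)=1, level(D)>=1
  process B: level=1
    B->A: in-degree(A)=1, level(A)>=2
  process C: level=1
    C->A: in-degree(A)=0, level(A)=2, enqueue
    C->F: in-degree(F)=0, level(F)=2, enqueue
  process A: level=2
  process F: level=2
    F->D: in-degree(D)=0, level(D)=3, enqueue
    F->E: in-degree(E)=1, level(E)>=3
  process D: level=3
    D->E: in-degree(E)=0, level(E)=4, enqueue
  process E: level=4
All levels: A:2, B:1, C:1, D:3, E:4, F:2, G:0, H:0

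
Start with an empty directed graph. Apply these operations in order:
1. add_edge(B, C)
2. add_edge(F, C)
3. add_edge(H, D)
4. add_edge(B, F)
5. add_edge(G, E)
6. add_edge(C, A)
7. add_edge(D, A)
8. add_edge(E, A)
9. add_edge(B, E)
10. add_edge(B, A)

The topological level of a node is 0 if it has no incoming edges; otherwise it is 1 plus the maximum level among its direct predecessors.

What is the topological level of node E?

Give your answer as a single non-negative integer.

Answer: 1

Derivation:
Op 1: add_edge(B, C). Edges now: 1
Op 2: add_edge(F, C). Edges now: 2
Op 3: add_edge(H, D). Edges now: 3
Op 4: add_edge(B, F). Edges now: 4
Op 5: add_edge(G, E). Edges now: 5
Op 6: add_edge(C, A). Edges now: 6
Op 7: add_edge(D, A). Edges now: 7
Op 8: add_edge(E, A). Edges now: 8
Op 9: add_edge(B, E). Edges now: 9
Op 10: add_edge(B, A). Edges now: 10
Compute levels (Kahn BFS):
  sources (in-degree 0): B, G, H
  process B: level=0
    B->A: in-degree(A)=3, level(A)>=1
    B->C: in-degree(C)=1, level(C)>=1
    B->E: in-degree(E)=1, level(E)>=1
    B->F: in-degree(F)=0, level(F)=1, enqueue
  process G: level=0
    G->E: in-degree(E)=0, level(E)=1, enqueue
  process H: level=0
    H->D: in-degree(D)=0, level(D)=1, enqueue
  process F: level=1
    F->C: in-degree(C)=0, level(C)=2, enqueue
  process E: level=1
    E->A: in-degree(A)=2, level(A)>=2
  process D: level=1
    D->A: in-degree(A)=1, level(A)>=2
  process C: level=2
    C->A: in-degree(A)=0, level(A)=3, enqueue
  process A: level=3
All levels: A:3, B:0, C:2, D:1, E:1, F:1, G:0, H:0
level(E) = 1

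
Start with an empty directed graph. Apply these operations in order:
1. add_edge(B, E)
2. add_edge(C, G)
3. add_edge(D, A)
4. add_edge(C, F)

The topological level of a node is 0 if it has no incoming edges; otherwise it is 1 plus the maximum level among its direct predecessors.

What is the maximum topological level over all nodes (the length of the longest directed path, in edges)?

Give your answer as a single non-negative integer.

Op 1: add_edge(B, E). Edges now: 1
Op 2: add_edge(C, G). Edges now: 2
Op 3: add_edge(D, A). Edges now: 3
Op 4: add_edge(C, F). Edges now: 4
Compute levels (Kahn BFS):
  sources (in-degree 0): B, C, D
  process B: level=0
    B->E: in-degree(E)=0, level(E)=1, enqueue
  process C: level=0
    C->F: in-degree(F)=0, level(F)=1, enqueue
    C->G: in-degree(G)=0, level(G)=1, enqueue
  process D: level=0
    D->A: in-degree(A)=0, level(A)=1, enqueue
  process E: level=1
  process F: level=1
  process G: level=1
  process A: level=1
All levels: A:1, B:0, C:0, D:0, E:1, F:1, G:1
max level = 1

Answer: 1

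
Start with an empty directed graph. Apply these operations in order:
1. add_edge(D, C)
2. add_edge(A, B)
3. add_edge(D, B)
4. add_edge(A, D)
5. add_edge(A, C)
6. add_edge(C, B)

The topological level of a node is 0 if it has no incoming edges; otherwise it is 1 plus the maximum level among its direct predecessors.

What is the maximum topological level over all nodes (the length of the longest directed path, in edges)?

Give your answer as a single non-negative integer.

Answer: 3

Derivation:
Op 1: add_edge(D, C). Edges now: 1
Op 2: add_edge(A, B). Edges now: 2
Op 3: add_edge(D, B). Edges now: 3
Op 4: add_edge(A, D). Edges now: 4
Op 5: add_edge(A, C). Edges now: 5
Op 6: add_edge(C, B). Edges now: 6
Compute levels (Kahn BFS):
  sources (in-degree 0): A
  process A: level=0
    A->B: in-degree(B)=2, level(B)>=1
    A->C: in-degree(C)=1, level(C)>=1
    A->D: in-degree(D)=0, level(D)=1, enqueue
  process D: level=1
    D->B: in-degree(B)=1, level(B)>=2
    D->C: in-degree(C)=0, level(C)=2, enqueue
  process C: level=2
    C->B: in-degree(B)=0, level(B)=3, enqueue
  process B: level=3
All levels: A:0, B:3, C:2, D:1
max level = 3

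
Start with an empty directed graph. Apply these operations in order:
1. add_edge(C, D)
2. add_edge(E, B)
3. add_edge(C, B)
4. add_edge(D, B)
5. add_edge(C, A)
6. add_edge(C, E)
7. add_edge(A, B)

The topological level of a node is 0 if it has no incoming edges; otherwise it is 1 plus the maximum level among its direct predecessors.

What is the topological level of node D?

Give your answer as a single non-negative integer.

Op 1: add_edge(C, D). Edges now: 1
Op 2: add_edge(E, B). Edges now: 2
Op 3: add_edge(C, B). Edges now: 3
Op 4: add_edge(D, B). Edges now: 4
Op 5: add_edge(C, A). Edges now: 5
Op 6: add_edge(C, E). Edges now: 6
Op 7: add_edge(A, B). Edges now: 7
Compute levels (Kahn BFS):
  sources (in-degree 0): C
  process C: level=0
    C->A: in-degree(A)=0, level(A)=1, enqueue
    C->B: in-degree(B)=3, level(B)>=1
    C->D: in-degree(D)=0, level(D)=1, enqueue
    C->E: in-degree(E)=0, level(E)=1, enqueue
  process A: level=1
    A->B: in-degree(B)=2, level(B)>=2
  process D: level=1
    D->B: in-degree(B)=1, level(B)>=2
  process E: level=1
    E->B: in-degree(B)=0, level(B)=2, enqueue
  process B: level=2
All levels: A:1, B:2, C:0, D:1, E:1
level(D) = 1

Answer: 1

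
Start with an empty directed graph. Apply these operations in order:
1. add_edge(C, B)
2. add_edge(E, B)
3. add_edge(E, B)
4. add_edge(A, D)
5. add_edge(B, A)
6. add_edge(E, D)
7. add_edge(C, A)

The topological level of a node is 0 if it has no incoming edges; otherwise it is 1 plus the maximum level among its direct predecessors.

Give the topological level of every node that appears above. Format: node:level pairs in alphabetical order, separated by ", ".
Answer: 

Op 1: add_edge(C, B). Edges now: 1
Op 2: add_edge(E, B). Edges now: 2
Op 3: add_edge(E, B) (duplicate, no change). Edges now: 2
Op 4: add_edge(A, D). Edges now: 3
Op 5: add_edge(B, A). Edges now: 4
Op 6: add_edge(E, D). Edges now: 5
Op 7: add_edge(C, A). Edges now: 6
Compute levels (Kahn BFS):
  sources (in-degree 0): C, E
  process C: level=0
    C->A: in-degree(A)=1, level(A)>=1
    C->B: in-degree(B)=1, level(B)>=1
  process E: level=0
    E->B: in-degree(B)=0, level(B)=1, enqueue
    E->D: in-degree(D)=1, level(D)>=1
  process B: level=1
    B->A: in-degree(A)=0, level(A)=2, enqueue
  process A: level=2
    A->D: in-degree(D)=0, level(D)=3, enqueue
  process D: level=3
All levels: A:2, B:1, C:0, D:3, E:0

Answer: A:2, B:1, C:0, D:3, E:0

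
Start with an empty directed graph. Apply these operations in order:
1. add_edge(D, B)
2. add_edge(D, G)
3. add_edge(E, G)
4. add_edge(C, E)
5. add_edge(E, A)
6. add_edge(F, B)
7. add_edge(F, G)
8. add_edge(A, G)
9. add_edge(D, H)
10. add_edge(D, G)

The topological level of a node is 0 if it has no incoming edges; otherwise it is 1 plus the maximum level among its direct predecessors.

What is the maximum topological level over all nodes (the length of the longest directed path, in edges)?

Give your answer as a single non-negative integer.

Answer: 3

Derivation:
Op 1: add_edge(D, B). Edges now: 1
Op 2: add_edge(D, G). Edges now: 2
Op 3: add_edge(E, G). Edges now: 3
Op 4: add_edge(C, E). Edges now: 4
Op 5: add_edge(E, A). Edges now: 5
Op 6: add_edge(F, B). Edges now: 6
Op 7: add_edge(F, G). Edges now: 7
Op 8: add_edge(A, G). Edges now: 8
Op 9: add_edge(D, H). Edges now: 9
Op 10: add_edge(D, G) (duplicate, no change). Edges now: 9
Compute levels (Kahn BFS):
  sources (in-degree 0): C, D, F
  process C: level=0
    C->E: in-degree(E)=0, level(E)=1, enqueue
  process D: level=0
    D->B: in-degree(B)=1, level(B)>=1
    D->G: in-degree(G)=3, level(G)>=1
    D->H: in-degree(H)=0, level(H)=1, enqueue
  process F: level=0
    F->B: in-degree(B)=0, level(B)=1, enqueue
    F->G: in-degree(G)=2, level(G)>=1
  process E: level=1
    E->A: in-degree(A)=0, level(A)=2, enqueue
    E->G: in-degree(G)=1, level(G)>=2
  process H: level=1
  process B: level=1
  process A: level=2
    A->G: in-degree(G)=0, level(G)=3, enqueue
  process G: level=3
All levels: A:2, B:1, C:0, D:0, E:1, F:0, G:3, H:1
max level = 3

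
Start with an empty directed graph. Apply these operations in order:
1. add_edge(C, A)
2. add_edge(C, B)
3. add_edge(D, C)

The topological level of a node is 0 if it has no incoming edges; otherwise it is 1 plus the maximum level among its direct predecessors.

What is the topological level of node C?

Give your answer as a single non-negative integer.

Answer: 1

Derivation:
Op 1: add_edge(C, A). Edges now: 1
Op 2: add_edge(C, B). Edges now: 2
Op 3: add_edge(D, C). Edges now: 3
Compute levels (Kahn BFS):
  sources (in-degree 0): D
  process D: level=0
    D->C: in-degree(C)=0, level(C)=1, enqueue
  process C: level=1
    C->A: in-degree(A)=0, level(A)=2, enqueue
    C->B: in-degree(B)=0, level(B)=2, enqueue
  process A: level=2
  process B: level=2
All levels: A:2, B:2, C:1, D:0
level(C) = 1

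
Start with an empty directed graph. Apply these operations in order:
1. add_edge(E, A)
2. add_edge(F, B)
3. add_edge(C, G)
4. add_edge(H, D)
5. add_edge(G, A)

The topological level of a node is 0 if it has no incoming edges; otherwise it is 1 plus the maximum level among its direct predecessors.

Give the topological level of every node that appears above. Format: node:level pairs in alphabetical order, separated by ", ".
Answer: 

Answer: A:2, B:1, C:0, D:1, E:0, F:0, G:1, H:0

Derivation:
Op 1: add_edge(E, A). Edges now: 1
Op 2: add_edge(F, B). Edges now: 2
Op 3: add_edge(C, G). Edges now: 3
Op 4: add_edge(H, D). Edges now: 4
Op 5: add_edge(G, A). Edges now: 5
Compute levels (Kahn BFS):
  sources (in-degree 0): C, E, F, H
  process C: level=0
    C->G: in-degree(G)=0, level(G)=1, enqueue
  process E: level=0
    E->A: in-degree(A)=1, level(A)>=1
  process F: level=0
    F->B: in-degree(B)=0, level(B)=1, enqueue
  process H: level=0
    H->D: in-degree(D)=0, level(D)=1, enqueue
  process G: level=1
    G->A: in-degree(A)=0, level(A)=2, enqueue
  process B: level=1
  process D: level=1
  process A: level=2
All levels: A:2, B:1, C:0, D:1, E:0, F:0, G:1, H:0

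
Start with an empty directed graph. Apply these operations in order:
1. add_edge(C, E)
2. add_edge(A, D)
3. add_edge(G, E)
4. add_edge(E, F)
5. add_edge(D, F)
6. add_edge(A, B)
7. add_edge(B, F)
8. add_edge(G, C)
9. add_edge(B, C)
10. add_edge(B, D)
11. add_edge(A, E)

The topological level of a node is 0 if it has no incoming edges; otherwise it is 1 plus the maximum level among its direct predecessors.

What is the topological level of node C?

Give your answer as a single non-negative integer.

Answer: 2

Derivation:
Op 1: add_edge(C, E). Edges now: 1
Op 2: add_edge(A, D). Edges now: 2
Op 3: add_edge(G, E). Edges now: 3
Op 4: add_edge(E, F). Edges now: 4
Op 5: add_edge(D, F). Edges now: 5
Op 6: add_edge(A, B). Edges now: 6
Op 7: add_edge(B, F). Edges now: 7
Op 8: add_edge(G, C). Edges now: 8
Op 9: add_edge(B, C). Edges now: 9
Op 10: add_edge(B, D). Edges now: 10
Op 11: add_edge(A, E). Edges now: 11
Compute levels (Kahn BFS):
  sources (in-degree 0): A, G
  process A: level=0
    A->B: in-degree(B)=0, level(B)=1, enqueue
    A->D: in-degree(D)=1, level(D)>=1
    A->E: in-degree(E)=2, level(E)>=1
  process G: level=0
    G->C: in-degree(C)=1, level(C)>=1
    G->E: in-degree(E)=1, level(E)>=1
  process B: level=1
    B->C: in-degree(C)=0, level(C)=2, enqueue
    B->D: in-degree(D)=0, level(D)=2, enqueue
    B->F: in-degree(F)=2, level(F)>=2
  process C: level=2
    C->E: in-degree(E)=0, level(E)=3, enqueue
  process D: level=2
    D->F: in-degree(F)=1, level(F)>=3
  process E: level=3
    E->F: in-degree(F)=0, level(F)=4, enqueue
  process F: level=4
All levels: A:0, B:1, C:2, D:2, E:3, F:4, G:0
level(C) = 2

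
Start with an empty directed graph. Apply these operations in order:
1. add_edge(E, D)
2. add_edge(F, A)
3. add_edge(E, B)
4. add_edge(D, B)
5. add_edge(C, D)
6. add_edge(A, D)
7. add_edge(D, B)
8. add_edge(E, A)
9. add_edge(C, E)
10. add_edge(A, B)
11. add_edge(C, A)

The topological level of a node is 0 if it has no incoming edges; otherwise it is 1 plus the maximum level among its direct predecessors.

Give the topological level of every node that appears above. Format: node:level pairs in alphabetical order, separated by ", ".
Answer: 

Op 1: add_edge(E, D). Edges now: 1
Op 2: add_edge(F, A). Edges now: 2
Op 3: add_edge(E, B). Edges now: 3
Op 4: add_edge(D, B). Edges now: 4
Op 5: add_edge(C, D). Edges now: 5
Op 6: add_edge(A, D). Edges now: 6
Op 7: add_edge(D, B) (duplicate, no change). Edges now: 6
Op 8: add_edge(E, A). Edges now: 7
Op 9: add_edge(C, E). Edges now: 8
Op 10: add_edge(A, B). Edges now: 9
Op 11: add_edge(C, A). Edges now: 10
Compute levels (Kahn BFS):
  sources (in-degree 0): C, F
  process C: level=0
    C->A: in-degree(A)=2, level(A)>=1
    C->D: in-degree(D)=2, level(D)>=1
    C->E: in-degree(E)=0, level(E)=1, enqueue
  process F: level=0
    F->A: in-degree(A)=1, level(A)>=1
  process E: level=1
    E->A: in-degree(A)=0, level(A)=2, enqueue
    E->B: in-degree(B)=2, level(B)>=2
    E->D: in-degree(D)=1, level(D)>=2
  process A: level=2
    A->B: in-degree(B)=1, level(B)>=3
    A->D: in-degree(D)=0, level(D)=3, enqueue
  process D: level=3
    D->B: in-degree(B)=0, level(B)=4, enqueue
  process B: level=4
All levels: A:2, B:4, C:0, D:3, E:1, F:0

Answer: A:2, B:4, C:0, D:3, E:1, F:0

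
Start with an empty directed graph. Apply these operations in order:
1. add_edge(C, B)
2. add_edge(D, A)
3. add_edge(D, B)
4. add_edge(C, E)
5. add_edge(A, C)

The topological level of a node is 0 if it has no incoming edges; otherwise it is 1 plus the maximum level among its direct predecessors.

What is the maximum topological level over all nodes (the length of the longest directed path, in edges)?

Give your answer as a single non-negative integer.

Op 1: add_edge(C, B). Edges now: 1
Op 2: add_edge(D, A). Edges now: 2
Op 3: add_edge(D, B). Edges now: 3
Op 4: add_edge(C, E). Edges now: 4
Op 5: add_edge(A, C). Edges now: 5
Compute levels (Kahn BFS):
  sources (in-degree 0): D
  process D: level=0
    D->A: in-degree(A)=0, level(A)=1, enqueue
    D->B: in-degree(B)=1, level(B)>=1
  process A: level=1
    A->C: in-degree(C)=0, level(C)=2, enqueue
  process C: level=2
    C->B: in-degree(B)=0, level(B)=3, enqueue
    C->E: in-degree(E)=0, level(E)=3, enqueue
  process B: level=3
  process E: level=3
All levels: A:1, B:3, C:2, D:0, E:3
max level = 3

Answer: 3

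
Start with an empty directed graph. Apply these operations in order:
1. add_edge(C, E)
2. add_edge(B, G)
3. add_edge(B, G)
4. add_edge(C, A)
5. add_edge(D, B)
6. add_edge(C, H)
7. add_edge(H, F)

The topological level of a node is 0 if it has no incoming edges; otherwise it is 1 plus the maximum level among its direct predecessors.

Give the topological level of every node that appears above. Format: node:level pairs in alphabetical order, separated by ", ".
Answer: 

Op 1: add_edge(C, E). Edges now: 1
Op 2: add_edge(B, G). Edges now: 2
Op 3: add_edge(B, G) (duplicate, no change). Edges now: 2
Op 4: add_edge(C, A). Edges now: 3
Op 5: add_edge(D, B). Edges now: 4
Op 6: add_edge(C, H). Edges now: 5
Op 7: add_edge(H, F). Edges now: 6
Compute levels (Kahn BFS):
  sources (in-degree 0): C, D
  process C: level=0
    C->A: in-degree(A)=0, level(A)=1, enqueue
    C->E: in-degree(E)=0, level(E)=1, enqueue
    C->H: in-degree(H)=0, level(H)=1, enqueue
  process D: level=0
    D->B: in-degree(B)=0, level(B)=1, enqueue
  process A: level=1
  process E: level=1
  process H: level=1
    H->F: in-degree(F)=0, level(F)=2, enqueue
  process B: level=1
    B->G: in-degree(G)=0, level(G)=2, enqueue
  process F: level=2
  process G: level=2
All levels: A:1, B:1, C:0, D:0, E:1, F:2, G:2, H:1

Answer: A:1, B:1, C:0, D:0, E:1, F:2, G:2, H:1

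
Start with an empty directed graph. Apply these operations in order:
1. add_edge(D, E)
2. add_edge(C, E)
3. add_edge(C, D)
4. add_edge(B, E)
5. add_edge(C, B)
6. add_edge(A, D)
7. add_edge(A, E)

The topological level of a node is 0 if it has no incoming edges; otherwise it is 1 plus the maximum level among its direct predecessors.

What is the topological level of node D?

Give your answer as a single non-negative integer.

Answer: 1

Derivation:
Op 1: add_edge(D, E). Edges now: 1
Op 2: add_edge(C, E). Edges now: 2
Op 3: add_edge(C, D). Edges now: 3
Op 4: add_edge(B, E). Edges now: 4
Op 5: add_edge(C, B). Edges now: 5
Op 6: add_edge(A, D). Edges now: 6
Op 7: add_edge(A, E). Edges now: 7
Compute levels (Kahn BFS):
  sources (in-degree 0): A, C
  process A: level=0
    A->D: in-degree(D)=1, level(D)>=1
    A->E: in-degree(E)=3, level(E)>=1
  process C: level=0
    C->B: in-degree(B)=0, level(B)=1, enqueue
    C->D: in-degree(D)=0, level(D)=1, enqueue
    C->E: in-degree(E)=2, level(E)>=1
  process B: level=1
    B->E: in-degree(E)=1, level(E)>=2
  process D: level=1
    D->E: in-degree(E)=0, level(E)=2, enqueue
  process E: level=2
All levels: A:0, B:1, C:0, D:1, E:2
level(D) = 1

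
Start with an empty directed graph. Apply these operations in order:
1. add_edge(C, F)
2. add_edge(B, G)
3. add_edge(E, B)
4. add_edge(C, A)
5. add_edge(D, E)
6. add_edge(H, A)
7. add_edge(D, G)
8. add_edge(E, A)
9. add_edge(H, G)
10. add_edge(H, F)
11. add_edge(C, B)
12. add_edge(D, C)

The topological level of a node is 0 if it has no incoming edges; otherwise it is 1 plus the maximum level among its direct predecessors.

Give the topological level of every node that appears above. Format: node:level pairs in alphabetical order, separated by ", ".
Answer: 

Op 1: add_edge(C, F). Edges now: 1
Op 2: add_edge(B, G). Edges now: 2
Op 3: add_edge(E, B). Edges now: 3
Op 4: add_edge(C, A). Edges now: 4
Op 5: add_edge(D, E). Edges now: 5
Op 6: add_edge(H, A). Edges now: 6
Op 7: add_edge(D, G). Edges now: 7
Op 8: add_edge(E, A). Edges now: 8
Op 9: add_edge(H, G). Edges now: 9
Op 10: add_edge(H, F). Edges now: 10
Op 11: add_edge(C, B). Edges now: 11
Op 12: add_edge(D, C). Edges now: 12
Compute levels (Kahn BFS):
  sources (in-degree 0): D, H
  process D: level=0
    D->C: in-degree(C)=0, level(C)=1, enqueue
    D->E: in-degree(E)=0, level(E)=1, enqueue
    D->G: in-degree(G)=2, level(G)>=1
  process H: level=0
    H->A: in-degree(A)=2, level(A)>=1
    H->F: in-degree(F)=1, level(F)>=1
    H->G: in-degree(G)=1, level(G)>=1
  process C: level=1
    C->A: in-degree(A)=1, level(A)>=2
    C->B: in-degree(B)=1, level(B)>=2
    C->F: in-degree(F)=0, level(F)=2, enqueue
  process E: level=1
    E->A: in-degree(A)=0, level(A)=2, enqueue
    E->B: in-degree(B)=0, level(B)=2, enqueue
  process F: level=2
  process A: level=2
  process B: level=2
    B->G: in-degree(G)=0, level(G)=3, enqueue
  process G: level=3
All levels: A:2, B:2, C:1, D:0, E:1, F:2, G:3, H:0

Answer: A:2, B:2, C:1, D:0, E:1, F:2, G:3, H:0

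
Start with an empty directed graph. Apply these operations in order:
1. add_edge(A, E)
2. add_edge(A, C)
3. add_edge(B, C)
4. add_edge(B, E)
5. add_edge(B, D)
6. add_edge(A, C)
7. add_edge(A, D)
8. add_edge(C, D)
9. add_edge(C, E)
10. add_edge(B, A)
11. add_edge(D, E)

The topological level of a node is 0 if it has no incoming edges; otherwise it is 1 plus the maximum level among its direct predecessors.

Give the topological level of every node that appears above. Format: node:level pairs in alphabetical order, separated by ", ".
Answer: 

Answer: A:1, B:0, C:2, D:3, E:4

Derivation:
Op 1: add_edge(A, E). Edges now: 1
Op 2: add_edge(A, C). Edges now: 2
Op 3: add_edge(B, C). Edges now: 3
Op 4: add_edge(B, E). Edges now: 4
Op 5: add_edge(B, D). Edges now: 5
Op 6: add_edge(A, C) (duplicate, no change). Edges now: 5
Op 7: add_edge(A, D). Edges now: 6
Op 8: add_edge(C, D). Edges now: 7
Op 9: add_edge(C, E). Edges now: 8
Op 10: add_edge(B, A). Edges now: 9
Op 11: add_edge(D, E). Edges now: 10
Compute levels (Kahn BFS):
  sources (in-degree 0): B
  process B: level=0
    B->A: in-degree(A)=0, level(A)=1, enqueue
    B->C: in-degree(C)=1, level(C)>=1
    B->D: in-degree(D)=2, level(D)>=1
    B->E: in-degree(E)=3, level(E)>=1
  process A: level=1
    A->C: in-degree(C)=0, level(C)=2, enqueue
    A->D: in-degree(D)=1, level(D)>=2
    A->E: in-degree(E)=2, level(E)>=2
  process C: level=2
    C->D: in-degree(D)=0, level(D)=3, enqueue
    C->E: in-degree(E)=1, level(E)>=3
  process D: level=3
    D->E: in-degree(E)=0, level(E)=4, enqueue
  process E: level=4
All levels: A:1, B:0, C:2, D:3, E:4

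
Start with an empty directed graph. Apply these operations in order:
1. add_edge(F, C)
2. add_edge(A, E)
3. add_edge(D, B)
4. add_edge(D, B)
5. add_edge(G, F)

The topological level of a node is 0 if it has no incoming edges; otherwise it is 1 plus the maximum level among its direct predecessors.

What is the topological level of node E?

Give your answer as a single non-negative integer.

Op 1: add_edge(F, C). Edges now: 1
Op 2: add_edge(A, E). Edges now: 2
Op 3: add_edge(D, B). Edges now: 3
Op 4: add_edge(D, B) (duplicate, no change). Edges now: 3
Op 5: add_edge(G, F). Edges now: 4
Compute levels (Kahn BFS):
  sources (in-degree 0): A, D, G
  process A: level=0
    A->E: in-degree(E)=0, level(E)=1, enqueue
  process D: level=0
    D->B: in-degree(B)=0, level(B)=1, enqueue
  process G: level=0
    G->F: in-degree(F)=0, level(F)=1, enqueue
  process E: level=1
  process B: level=1
  process F: level=1
    F->C: in-degree(C)=0, level(C)=2, enqueue
  process C: level=2
All levels: A:0, B:1, C:2, D:0, E:1, F:1, G:0
level(E) = 1

Answer: 1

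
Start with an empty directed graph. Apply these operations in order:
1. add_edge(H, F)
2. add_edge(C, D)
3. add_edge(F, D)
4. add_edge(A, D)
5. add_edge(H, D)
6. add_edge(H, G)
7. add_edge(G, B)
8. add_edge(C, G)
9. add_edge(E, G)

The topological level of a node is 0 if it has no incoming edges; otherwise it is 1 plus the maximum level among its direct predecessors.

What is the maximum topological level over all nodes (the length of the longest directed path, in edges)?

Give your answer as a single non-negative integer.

Answer: 2

Derivation:
Op 1: add_edge(H, F). Edges now: 1
Op 2: add_edge(C, D). Edges now: 2
Op 3: add_edge(F, D). Edges now: 3
Op 4: add_edge(A, D). Edges now: 4
Op 5: add_edge(H, D). Edges now: 5
Op 6: add_edge(H, G). Edges now: 6
Op 7: add_edge(G, B). Edges now: 7
Op 8: add_edge(C, G). Edges now: 8
Op 9: add_edge(E, G). Edges now: 9
Compute levels (Kahn BFS):
  sources (in-degree 0): A, C, E, H
  process A: level=0
    A->D: in-degree(D)=3, level(D)>=1
  process C: level=0
    C->D: in-degree(D)=2, level(D)>=1
    C->G: in-degree(G)=2, level(G)>=1
  process E: level=0
    E->G: in-degree(G)=1, level(G)>=1
  process H: level=0
    H->D: in-degree(D)=1, level(D)>=1
    H->F: in-degree(F)=0, level(F)=1, enqueue
    H->G: in-degree(G)=0, level(G)=1, enqueue
  process F: level=1
    F->D: in-degree(D)=0, level(D)=2, enqueue
  process G: level=1
    G->B: in-degree(B)=0, level(B)=2, enqueue
  process D: level=2
  process B: level=2
All levels: A:0, B:2, C:0, D:2, E:0, F:1, G:1, H:0
max level = 2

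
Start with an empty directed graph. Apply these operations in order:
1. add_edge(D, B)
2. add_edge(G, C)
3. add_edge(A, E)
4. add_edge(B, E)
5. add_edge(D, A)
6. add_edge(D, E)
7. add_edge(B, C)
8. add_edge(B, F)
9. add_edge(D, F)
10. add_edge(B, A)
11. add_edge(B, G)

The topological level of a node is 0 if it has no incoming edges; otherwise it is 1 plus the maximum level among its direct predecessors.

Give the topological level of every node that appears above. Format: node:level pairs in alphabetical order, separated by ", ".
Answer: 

Answer: A:2, B:1, C:3, D:0, E:3, F:2, G:2

Derivation:
Op 1: add_edge(D, B). Edges now: 1
Op 2: add_edge(G, C). Edges now: 2
Op 3: add_edge(A, E). Edges now: 3
Op 4: add_edge(B, E). Edges now: 4
Op 5: add_edge(D, A). Edges now: 5
Op 6: add_edge(D, E). Edges now: 6
Op 7: add_edge(B, C). Edges now: 7
Op 8: add_edge(B, F). Edges now: 8
Op 9: add_edge(D, F). Edges now: 9
Op 10: add_edge(B, A). Edges now: 10
Op 11: add_edge(B, G). Edges now: 11
Compute levels (Kahn BFS):
  sources (in-degree 0): D
  process D: level=0
    D->A: in-degree(A)=1, level(A)>=1
    D->B: in-degree(B)=0, level(B)=1, enqueue
    D->E: in-degree(E)=2, level(E)>=1
    D->F: in-degree(F)=1, level(F)>=1
  process B: level=1
    B->A: in-degree(A)=0, level(A)=2, enqueue
    B->C: in-degree(C)=1, level(C)>=2
    B->E: in-degree(E)=1, level(E)>=2
    B->F: in-degree(F)=0, level(F)=2, enqueue
    B->G: in-degree(G)=0, level(G)=2, enqueue
  process A: level=2
    A->E: in-degree(E)=0, level(E)=3, enqueue
  process F: level=2
  process G: level=2
    G->C: in-degree(C)=0, level(C)=3, enqueue
  process E: level=3
  process C: level=3
All levels: A:2, B:1, C:3, D:0, E:3, F:2, G:2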